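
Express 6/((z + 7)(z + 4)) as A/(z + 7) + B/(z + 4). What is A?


Step 1: Multiply both sides by (z + 7) and set z = -7
Step 2: A = 6 / (-7 + 4)
Step 3: A = 6 / (-3)
Step 4: A = -2

-2


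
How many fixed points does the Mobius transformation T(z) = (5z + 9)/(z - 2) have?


Step 1: Fixed points satisfy T(z) = z
Step 2: z^2 - 7z - 9 = 0
Step 3: Discriminant = (-7)^2 - 4*1*(-9) = 85
Step 4: Number of fixed points = 2

2


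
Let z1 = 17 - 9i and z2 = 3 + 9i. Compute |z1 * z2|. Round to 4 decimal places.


Step 1: |z1| = sqrt(17^2 + (-9)^2) = sqrt(370)
Step 2: |z2| = sqrt(3^2 + 9^2) = sqrt(90)
Step 3: |z1*z2| = |z1|*|z2| = sqrt(370) * sqrt(90) = sqrt(370 * 90) = sqrt(33300)
Step 4: = 182.4829

182.4829


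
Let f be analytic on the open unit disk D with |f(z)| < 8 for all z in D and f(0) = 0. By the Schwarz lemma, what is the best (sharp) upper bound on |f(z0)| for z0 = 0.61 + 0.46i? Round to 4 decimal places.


Step 1: g = f/8 maps D -> D with g(0) = 0, so by the Schwarz lemma |g(z)| <= |z|, i.e. |f(z)| <= 8|z|; this is sharp (f(z) = 8z).
Step 2: |z0|^2 = 0.61^2 + 0.46^2 = 0.5837
Step 3: |z0| = sqrt(0.5837) = 0.764003
Step 4: Best bound = 8 * |z0| = 8 * 0.764003 = 6.112

6.112


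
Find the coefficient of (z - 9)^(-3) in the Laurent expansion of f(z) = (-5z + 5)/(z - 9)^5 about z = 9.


Step 1: Write the numerator in powers of (z - 9): -5z + 5 = -5(z - 9) + (-5*9 + 5) = -5(z - 9) - 40
Step 2: Divide by (z - 9)^5: f(z) = -40(z - 9)^(-5) - 5(z - 9)^(-4)
Step 3: This finite sum is the Laurent series of f about z = 9.
Step 4: Only the powers -5 and -4 appear, so the coefficient of (z - 9)^(-3) = 0

0


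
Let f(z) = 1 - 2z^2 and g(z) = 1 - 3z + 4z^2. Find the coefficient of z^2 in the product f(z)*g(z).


Step 1: z^2 term in f*g comes from: (1)*(4z^2) + (0)*(-3z) + (-2z^2)*(1)
Step 2: = 4 + 0 - 2
Step 3: = 2

2


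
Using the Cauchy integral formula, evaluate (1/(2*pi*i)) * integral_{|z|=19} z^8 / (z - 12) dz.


Step 1: f(z) = z^8, a = 12 is inside |z| = 19
Step 2: By Cauchy integral formula: (1/(2pi*i)) * integral = f(a)
Step 3: f(12) = 12^8 = 429981696

429981696


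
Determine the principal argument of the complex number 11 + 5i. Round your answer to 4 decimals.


Step 1: z = 11 + 5i
Step 2: arg(z) = atan2(5, 11)
Step 3: arg(z) = 0.4266

0.4266


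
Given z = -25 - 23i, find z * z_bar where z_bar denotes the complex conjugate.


Step 1: conj(z) = -25 + 23i
Step 2: z * conj(z) = (-25)^2 + (-23)^2
Step 3: = 625 + 529 = 1154

1154


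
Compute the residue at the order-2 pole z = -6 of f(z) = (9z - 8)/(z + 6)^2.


Step 1: Pole of order 2 at z = -6
Step 2: Res = lim d/dz [(z + 6)^2 * f(z)] as z -> -6
Step 3: (z + 6)^2 * f(z) = 9z - 8
Step 4: d/dz[9z - 8] = 9

9


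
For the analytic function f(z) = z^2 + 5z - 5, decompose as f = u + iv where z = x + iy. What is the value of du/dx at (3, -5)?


Step 1: f(z) = (x+iy)^2 + 5(x+iy) - 5
Step 2: u = (x^2 - y^2) + 5x - 5
Step 3: u_x = 2x + 5
Step 4: At (3, -5): u_x = 6 + 5 = 11

11


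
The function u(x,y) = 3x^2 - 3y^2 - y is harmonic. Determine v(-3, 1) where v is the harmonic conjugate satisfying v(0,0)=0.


Step 1: v_x = -u_y = 6y + 1
Step 2: v_y = u_x = 6x + 0
Step 3: v = 6xy + x + C
Step 4: v(0,0) = 0 => C = 0
Step 5: v(-3, 1) = -21

-21


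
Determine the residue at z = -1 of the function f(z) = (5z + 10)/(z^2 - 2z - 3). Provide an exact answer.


Step 1: Q(z) = z^2 - 2z - 3 = (z + 1)(z - 3)
Step 2: Q'(z) = 2z - 2
Step 3: Q'(-1) = -4, P(-1) = 5
Step 4: Res = P(-1)/Q'(-1) = 5/(-4) = -5/4

-5/4


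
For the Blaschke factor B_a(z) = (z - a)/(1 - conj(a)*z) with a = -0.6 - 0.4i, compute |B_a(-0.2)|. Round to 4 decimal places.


Step 1: Numerator z0 - a = -0.2 - (-0.6 - 0.4i) = 0.4 + 0.4i
Step 2: Denominator 1 - conj(a)*z0 = 1 - (-0.6 + 0.4i)*(-0.2) = 0.88 + 0.08i
Step 3: |z0 - a|^2 = 0.4^2 + 0.4^2 = 0.32; |1 - conj(a)*z0|^2 = 0.88^2 + 0.08^2 = 0.7808
Step 4: |B_a(-0.2)| = sqrt(0.32 / 0.7808) = sqrt(0.409836)
Step 5: = 0.6402

0.6402


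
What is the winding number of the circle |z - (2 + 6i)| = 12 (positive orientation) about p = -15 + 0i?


Step 1: Center c = (2, 6), radius = 12
Step 2: |p - c|^2 = (-17)^2 + (-6)^2 = 325
Step 3: r^2 = 144
Step 4: |p-c| > r so winding number = 0

0


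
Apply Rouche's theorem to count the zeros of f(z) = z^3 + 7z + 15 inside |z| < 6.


Step 1: On |z| = 6 the three terms have sizes |z^3| = 6^3 = 216, |7z| = 7*6 = 42, |15| = 15
Step 2: The dominant term is g(z) = z^3; let h(z) = 7z + 15 so f = g + h
Step 3: On |z| = 6: |g| = 216 and |h| <= 42 + 15 = 57
Step 4: Since 216 > 57, |h| < |g| on |z| = 6, so by Rouche f has the same number of zeros as g inside |z| < 6
Step 5: g(z) = z^3 has 3 zeros (all at the origin) inside |z| < 6. Answer = 3

3


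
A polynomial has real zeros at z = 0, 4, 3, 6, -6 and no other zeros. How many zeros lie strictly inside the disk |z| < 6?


Step 1: Check each root:
  z = 0: |0| = 0 < 6
  z = 4: |4| = 4 < 6
  z = 3: |3| = 3 < 6
  z = 6: |6| = 6 >= 6
  z = -6: |-6| = 6 >= 6
Step 2: Count = 3

3


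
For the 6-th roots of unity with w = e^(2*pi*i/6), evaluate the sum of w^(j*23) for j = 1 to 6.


Step 1: The sum sum_{j=1}^{n} w^(k*j) equals n if n | k, else 0.
Step 2: Here n = 6, k = 23
Step 3: Does n divide k? 6 | 23 -> False
Step 4: Sum = 0

0


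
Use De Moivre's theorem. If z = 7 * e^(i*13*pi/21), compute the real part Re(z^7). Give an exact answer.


Step 1: By De Moivre's theorem, z^7 = 7^7 * e^(i*7*13*pi/21) = 823543 * (cos(13*pi/3) + i*sin(13*pi/3))
Step 2: |z|^7 = 7^7 = 823543
Step 3: Reduce the angle mod 2*pi: 13*pi/3 - 4*pi = pi/3
Step 4: cos(pi/3) = 1/2
Step 5: Re(z^7) = 823543 * 1/2 = 823543/2

823543/2


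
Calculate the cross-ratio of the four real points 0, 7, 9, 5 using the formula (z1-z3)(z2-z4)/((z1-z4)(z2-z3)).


Step 1: (z1-z3)(z2-z4) = (-9) * 2 = -18
Step 2: (z1-z4)(z2-z3) = (-5) * (-2) = 10
Step 3: Cross-ratio = -18/10 = -9/5

-9/5


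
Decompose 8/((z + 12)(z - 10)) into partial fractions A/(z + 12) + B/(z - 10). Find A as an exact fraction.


Step 1: Multiply both sides by (z + 12) and set z = -12
Step 2: A = 8 / (-12 - 10)
Step 3: A = 8 / (-22)
Step 4: A = -4/11

-4/11


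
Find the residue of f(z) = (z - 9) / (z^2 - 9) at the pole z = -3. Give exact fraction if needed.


Step 1: Q(z) = z^2 - 9 = (z + 3)(z - 3)
Step 2: Q'(z) = 2z
Step 3: Q'(-3) = -6, P(-3) = -12
Step 4: Res = P(-3)/Q'(-3) = -12/(-6) = 2

2


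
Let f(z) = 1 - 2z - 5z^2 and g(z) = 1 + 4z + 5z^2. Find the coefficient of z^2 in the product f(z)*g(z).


Step 1: z^2 term in f*g comes from: (1)*(5z^2) + (-2z)*(4z) + (-5z^2)*(1)
Step 2: = 5 - 8 - 5
Step 3: = -8

-8


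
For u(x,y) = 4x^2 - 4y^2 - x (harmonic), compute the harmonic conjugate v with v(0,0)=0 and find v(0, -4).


Step 1: v_x = -u_y = 8y + 0
Step 2: v_y = u_x = 8x - 1
Step 3: v = 8xy - y + C
Step 4: v(0,0) = 0 => C = 0
Step 5: v(0, -4) = 4

4


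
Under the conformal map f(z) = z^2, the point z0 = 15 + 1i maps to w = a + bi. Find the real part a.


Step 1: z0 = 15 + 1i
Step 2: z0^2 = 15^2 - 1^2 + 30i
Step 3: real part = 225 - 1 = 224

224


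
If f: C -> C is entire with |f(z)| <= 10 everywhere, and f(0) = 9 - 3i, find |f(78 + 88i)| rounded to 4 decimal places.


Step 1: By Liouville's theorem, a bounded entire function is constant.
Step 2: f(z) = f(0) = 9 - 3i for all z.
Step 3: |f(w)| = |9 - 3i| = sqrt(81 + 9)
Step 4: = 9.4868

9.4868


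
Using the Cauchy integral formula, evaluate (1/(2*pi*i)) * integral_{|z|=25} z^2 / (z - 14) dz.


Step 1: f(z) = z^2, a = 14 is inside |z| = 25
Step 2: By Cauchy integral formula: (1/(2pi*i)) * integral = f(a)
Step 3: f(14) = 14^2 = 196

196


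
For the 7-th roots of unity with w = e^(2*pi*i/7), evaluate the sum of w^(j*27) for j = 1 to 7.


Step 1: The sum sum_{j=1}^{n} w^(k*j) equals n if n | k, else 0.
Step 2: Here n = 7, k = 27
Step 3: Does n divide k? 7 | 27 -> False
Step 4: Sum = 0

0


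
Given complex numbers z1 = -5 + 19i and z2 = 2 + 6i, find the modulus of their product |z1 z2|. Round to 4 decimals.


Step 1: |z1| = sqrt((-5)^2 + 19^2) = sqrt(386)
Step 2: |z2| = sqrt(2^2 + 6^2) = sqrt(40)
Step 3: |z1*z2| = |z1|*|z2| = sqrt(386) * sqrt(40) = sqrt(386 * 40) = sqrt(15440)
Step 4: = 124.2578

124.2578


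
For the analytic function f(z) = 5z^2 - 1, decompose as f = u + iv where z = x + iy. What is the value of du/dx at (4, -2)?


Step 1: f(z) = 5(x+iy)^2 - 1
Step 2: u = 5(x^2 - y^2) - 1
Step 3: u_x = 10x + 0
Step 4: At (4, -2): u_x = 40 + 0 = 40

40


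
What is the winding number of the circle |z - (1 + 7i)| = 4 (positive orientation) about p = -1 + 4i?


Step 1: Center c = (1, 7), radius = 4
Step 2: |p - c|^2 = (-2)^2 + (-3)^2 = 13
Step 3: r^2 = 16
Step 4: |p-c| < r so winding number = 1

1


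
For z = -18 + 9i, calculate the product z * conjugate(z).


Step 1: conj(z) = -18 - 9i
Step 2: z * conj(z) = (-18)^2 + 9^2
Step 3: = 324 + 81 = 405

405


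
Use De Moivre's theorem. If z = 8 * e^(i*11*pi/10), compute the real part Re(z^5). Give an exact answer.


Step 1: By De Moivre's theorem, z^5 = 8^5 * e^(i*5*11*pi/10) = 32768 * (cos(11*pi/2) + i*sin(11*pi/2))
Step 2: |z|^5 = 8^5 = 32768
Step 3: Reduce the angle mod 2*pi: 11*pi/2 - 4*pi = 3*pi/2
Step 4: cos(3*pi/2) = 0
Step 5: Re(z^5) = 32768 * 0 = 0

0


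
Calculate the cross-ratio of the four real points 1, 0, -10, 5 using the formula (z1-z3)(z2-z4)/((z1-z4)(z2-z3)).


Step 1: (z1-z3)(z2-z4) = 11 * (-5) = -55
Step 2: (z1-z4)(z2-z3) = (-4) * 10 = -40
Step 3: Cross-ratio = 55/40 = 11/8

11/8


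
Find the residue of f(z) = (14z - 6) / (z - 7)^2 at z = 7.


Step 1: Pole of order 2 at z = 7
Step 2: Res = lim d/dz [(z - 7)^2 * f(z)] as z -> 7
Step 3: (z - 7)^2 * f(z) = 14z - 6
Step 4: d/dz[14z - 6] = 14

14


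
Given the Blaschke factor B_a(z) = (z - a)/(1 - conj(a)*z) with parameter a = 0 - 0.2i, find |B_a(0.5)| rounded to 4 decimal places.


Step 1: Numerator z0 - a = 0.5 - (0 - 0.2i) = 0.5 + 0.2i
Step 2: Denominator 1 - conj(a)*z0 = 1 - (0 + 0.2i)*0.5 = 1 - 0.1i
Step 3: |z0 - a|^2 = 0.5^2 + 0.2^2 = 0.29; |1 - conj(a)*z0|^2 = 1^2 + (-0.1)^2 = 1.01
Step 4: |B_a(0.5)| = sqrt(0.29 / 1.01) = sqrt(0.287129)
Step 5: = 0.5358

0.5358


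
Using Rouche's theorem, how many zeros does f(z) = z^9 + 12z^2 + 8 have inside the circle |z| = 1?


Step 1: On |z| = 1 the three terms have sizes |z^9| = 1^9 = 1, |12z^2| = 12*1^2 = 12, |8| = 8
Step 2: The dominant term is g(z) = 12z^2; let h(z) = z^9 + 8 so f = g + h
Step 3: On |z| = 1: |g| = 12 and |h| <= 1 + 8 = 9
Step 4: Since 12 > 9, |h| < |g| on |z| = 1, so by Rouche f has the same number of zeros as g inside |z| < 1
Step 5: g(z) = 12z^2 has 2 zeros (at the origin, multiplicity 2) inside |z| < 1. Answer = 2

2


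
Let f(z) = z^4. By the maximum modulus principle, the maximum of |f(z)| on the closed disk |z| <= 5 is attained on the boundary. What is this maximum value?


Step 1: On |z| = 5, |f(z)| = |z|^4 = 5^4
Step 2: By maximum modulus principle, maximum is on boundary.
Step 3: Maximum = 625 = 625

625


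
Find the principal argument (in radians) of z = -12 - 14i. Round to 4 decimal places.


Step 1: z = -12 - 14i
Step 2: arg(z) = atan2(-14, -12)
Step 3: arg(z) = -2.2794

-2.2794


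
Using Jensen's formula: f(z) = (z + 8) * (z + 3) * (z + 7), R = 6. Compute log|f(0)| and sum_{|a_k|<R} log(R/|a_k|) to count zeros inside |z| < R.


Jensen's formula: (1/2pi)*integral log|f(Re^it)|dt = log|f(0)| + sum_{|a_k|<R} log(R/|a_k|)
Step 1: f(0) = 8 * 3 * 7 = 168
Step 2: log|f(0)| = log|-8| + log|-3| + log|-7| = 5.124
Step 3: Zeros inside |z| < 6: -3
Step 4: Jensen sum = log(6/3) = 0.6931
Step 5: n(R) = number of terms in the Jensen sum = count of zeros inside |z| < 6 = 1

1


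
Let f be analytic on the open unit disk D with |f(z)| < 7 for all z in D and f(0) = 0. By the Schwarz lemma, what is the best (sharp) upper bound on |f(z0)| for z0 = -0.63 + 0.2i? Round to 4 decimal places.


Step 1: g = f/7 maps D -> D with g(0) = 0, so by the Schwarz lemma |g(z)| <= |z|, i.e. |f(z)| <= 7|z|; this is sharp (f(z) = 7z).
Step 2: |z0|^2 = (-0.63)^2 + 0.2^2 = 0.4369
Step 3: |z0| = sqrt(0.4369) = 0.660984
Step 4: Best bound = 7 * |z0| = 7 * 0.660984 = 4.6269

4.6269


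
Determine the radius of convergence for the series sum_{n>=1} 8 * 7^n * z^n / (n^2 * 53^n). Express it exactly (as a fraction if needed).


Step 1: General term a_n = 8 * 7^n / (n^2 * 53^n)
Step 2: By the root test, |a_n|^(1/n) = 8^(1/n) * 7 / (n^(2/n) * 53) -> 7/53 as n -> infinity (since 8^(1/n) -> 1 and n^(2/n) -> 1)
Step 3: R = 1/lim|a_n|^(1/n) = 53/7

53/7


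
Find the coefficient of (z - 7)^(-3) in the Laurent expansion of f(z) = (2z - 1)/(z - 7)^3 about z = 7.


Step 1: Write the numerator in powers of (z - 7): 2z - 1 = 2(z - 7) + (2*7 - 1) = 2(z - 7) + 13
Step 2: Divide by (z - 7)^3: f(z) = 13(z - 7)^(-3) + 2(z - 7)^(-2)
Step 3: This finite sum is the Laurent series of f about z = 7.
Step 4: Coefficient of (z - 7)^(-3) = 2*7 - 1 = 13

13


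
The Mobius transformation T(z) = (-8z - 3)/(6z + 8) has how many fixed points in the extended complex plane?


Step 1: Fixed points satisfy T(z) = z
Step 2: 6z^2 + 16z + 3 = 0
Step 3: Discriminant = 16^2 - 4*6*3 = 184
Step 4: Number of fixed points = 2

2


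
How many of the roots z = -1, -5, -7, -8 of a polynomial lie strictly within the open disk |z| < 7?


Step 1: Check each root:
  z = -1: |-1| = 1 < 7
  z = -5: |-5| = 5 < 7
  z = -7: |-7| = 7 >= 7
  z = -8: |-8| = 8 >= 7
Step 2: Count = 2

2


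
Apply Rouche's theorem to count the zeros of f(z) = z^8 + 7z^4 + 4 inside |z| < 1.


Step 1: On |z| = 1 the three terms have sizes |z^8| = 1^8 = 1, |7z^4| = 7*1^4 = 7, |4| = 4
Step 2: The dominant term is g(z) = 7z^4; let h(z) = z^8 + 4 so f = g + h
Step 3: On |z| = 1: |g| = 7 and |h| <= 1 + 4 = 5
Step 4: Since 7 > 5, |h| < |g| on |z| = 1, so by Rouche f has the same number of zeros as g inside |z| < 1
Step 5: g(z) = 7z^4 has 4 zeros (at the origin, multiplicity 4) inside |z| < 1. Answer = 4

4


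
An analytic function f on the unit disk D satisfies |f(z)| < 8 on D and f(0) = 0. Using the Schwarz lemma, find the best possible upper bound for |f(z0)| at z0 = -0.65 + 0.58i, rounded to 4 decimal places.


Step 1: g = f/8 maps D -> D with g(0) = 0, so by the Schwarz lemma |g(z)| <= |z|, i.e. |f(z)| <= 8|z|; this is sharp (f(z) = 8z).
Step 2: |z0|^2 = (-0.65)^2 + 0.58^2 = 0.7589
Step 3: |z0| = sqrt(0.7589) = 0.871149
Step 4: Best bound = 8 * |z0| = 8 * 0.871149 = 6.9692

6.9692


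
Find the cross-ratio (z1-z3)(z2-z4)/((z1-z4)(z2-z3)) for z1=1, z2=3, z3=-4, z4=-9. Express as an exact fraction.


Step 1: (z1-z3)(z2-z4) = 5 * 12 = 60
Step 2: (z1-z4)(z2-z3) = 10 * 7 = 70
Step 3: Cross-ratio = 60/70 = 6/7

6/7


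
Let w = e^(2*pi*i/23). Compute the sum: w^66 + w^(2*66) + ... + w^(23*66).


Step 1: The sum sum_{j=1}^{n} w^(k*j) equals n if n | k, else 0.
Step 2: Here n = 23, k = 66
Step 3: Does n divide k? 23 | 66 -> False
Step 4: Sum = 0

0


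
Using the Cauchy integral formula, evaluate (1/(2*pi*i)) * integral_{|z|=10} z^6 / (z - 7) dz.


Step 1: f(z) = z^6, a = 7 is inside |z| = 10
Step 2: By Cauchy integral formula: (1/(2pi*i)) * integral = f(a)
Step 3: f(7) = 7^6 = 117649

117649


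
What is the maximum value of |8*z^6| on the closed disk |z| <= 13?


Step 1: On |z| = 13, |f(z)| = 8 * |z|^6 = 8 * 13^6
Step 2: By maximum modulus principle, maximum is on boundary.
Step 3: Maximum = 8 * 4826809 = 38614472

38614472


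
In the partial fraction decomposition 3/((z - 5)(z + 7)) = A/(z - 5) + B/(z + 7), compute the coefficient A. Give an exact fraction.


Step 1: Multiply both sides by (z - 5) and set z = 5
Step 2: A = 3 / (5 + 7)
Step 3: A = 3 / 12
Step 4: A = 1/4

1/4


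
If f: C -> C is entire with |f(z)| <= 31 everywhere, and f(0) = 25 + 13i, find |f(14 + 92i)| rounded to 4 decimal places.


Step 1: By Liouville's theorem, a bounded entire function is constant.
Step 2: f(z) = f(0) = 25 + 13i for all z.
Step 3: |f(w)| = |25 + 13i| = sqrt(625 + 169)
Step 4: = 28.178

28.178


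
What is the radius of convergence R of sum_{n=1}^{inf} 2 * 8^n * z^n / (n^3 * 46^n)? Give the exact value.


Step 1: General term a_n = 2 * 8^n / (n^3 * 46^n)
Step 2: By the root test, |a_n|^(1/n) = 2^(1/n) * 8 / (n^(3/n) * 46) -> 8/46 as n -> infinity (since 2^(1/n) -> 1 and n^(3/n) -> 1)
Step 3: R = 1/lim|a_n|^(1/n) = 46/8 = 23/4

23/4


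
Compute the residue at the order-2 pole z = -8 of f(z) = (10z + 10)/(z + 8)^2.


Step 1: Pole of order 2 at z = -8
Step 2: Res = lim d/dz [(z + 8)^2 * f(z)] as z -> -8
Step 3: (z + 8)^2 * f(z) = 10z + 10
Step 4: d/dz[10z + 10] = 10

10


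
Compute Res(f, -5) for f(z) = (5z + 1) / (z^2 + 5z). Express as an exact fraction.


Step 1: Q(z) = z^2 + 5z = (z + 5)(z)
Step 2: Q'(z) = 2z + 5
Step 3: Q'(-5) = -5, P(-5) = -24
Step 4: Res = P(-5)/Q'(-5) = -24/(-5) = 24/5

24/5


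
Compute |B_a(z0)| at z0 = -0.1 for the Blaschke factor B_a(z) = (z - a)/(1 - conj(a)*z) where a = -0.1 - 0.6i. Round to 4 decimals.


Step 1: Numerator z0 - a = -0.1 - (-0.1 - 0.6i) = 0 + 0.6i
Step 2: Denominator 1 - conj(a)*z0 = 1 - (-0.1 + 0.6i)*(-0.1) = 0.99 + 0.06i
Step 3: |z0 - a|^2 = 0^2 + 0.6^2 = 0.36; |1 - conj(a)*z0|^2 = 0.99^2 + 0.06^2 = 0.9837
Step 4: |B_a(-0.1)| = sqrt(0.36 / 0.9837) = sqrt(0.365965)
Step 5: = 0.605

0.605


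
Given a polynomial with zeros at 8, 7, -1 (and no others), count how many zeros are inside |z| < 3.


Step 1: Check each root:
  z = 8: |8| = 8 >= 3
  z = 7: |7| = 7 >= 3
  z = -1: |-1| = 1 < 3
Step 2: Count = 1

1


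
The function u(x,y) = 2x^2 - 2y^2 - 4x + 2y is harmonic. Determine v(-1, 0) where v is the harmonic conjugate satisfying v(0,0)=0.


Step 1: v_x = -u_y = 4y - 2
Step 2: v_y = u_x = 4x - 4
Step 3: v = 4xy - 2x - 4y + C
Step 4: v(0,0) = 0 => C = 0
Step 5: v(-1, 0) = 2

2


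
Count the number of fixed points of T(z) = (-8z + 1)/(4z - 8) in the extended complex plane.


Step 1: Fixed points satisfy T(z) = z
Step 2: 4z^2 - 1 = 0
Step 3: Discriminant = 0^2 - 4*4*(-1) = 16
Step 4: Number of fixed points = 2

2


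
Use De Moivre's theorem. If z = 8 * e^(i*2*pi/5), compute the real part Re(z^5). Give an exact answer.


Step 1: By De Moivre's theorem, z^5 = 8^5 * e^(i*5*2*pi/5) = 32768 * (cos(2*pi) + i*sin(2*pi))
Step 2: |z|^5 = 8^5 = 32768
Step 3: Reduce the angle mod 2*pi: 2*pi - 2*pi = 0
Step 4: cos(0) = 1
Step 5: Re(z^5) = 32768 * 1 = 32768

32768


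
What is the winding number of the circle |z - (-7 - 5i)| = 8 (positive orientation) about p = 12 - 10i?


Step 1: Center c = (-7, -5), radius = 8
Step 2: |p - c|^2 = 19^2 + (-5)^2 = 386
Step 3: r^2 = 64
Step 4: |p-c| > r so winding number = 0

0


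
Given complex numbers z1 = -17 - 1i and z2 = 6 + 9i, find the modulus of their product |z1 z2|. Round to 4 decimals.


Step 1: |z1| = sqrt((-17)^2 + (-1)^2) = sqrt(290)
Step 2: |z2| = sqrt(6^2 + 9^2) = sqrt(117)
Step 3: |z1*z2| = |z1|*|z2| = sqrt(290) * sqrt(117) = sqrt(290 * 117) = sqrt(33930)
Step 4: = 184.201

184.201


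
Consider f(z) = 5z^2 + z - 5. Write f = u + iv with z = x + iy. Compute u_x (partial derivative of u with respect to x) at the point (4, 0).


Step 1: f(z) = 5(x+iy)^2 + (x+iy) - 5
Step 2: u = 5(x^2 - y^2) + x - 5
Step 3: u_x = 10x + 1
Step 4: At (4, 0): u_x = 40 + 1 = 41

41


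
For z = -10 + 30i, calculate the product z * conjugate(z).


Step 1: conj(z) = -10 - 30i
Step 2: z * conj(z) = (-10)^2 + 30^2
Step 3: = 100 + 900 = 1000

1000


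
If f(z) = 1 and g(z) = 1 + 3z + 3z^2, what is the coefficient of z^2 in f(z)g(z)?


Step 1: z^2 term in f*g comes from: (1)*(3z^2) + (0)*(3z) + (0)*(1)
Step 2: = 3 + 0 + 0
Step 3: = 3

3


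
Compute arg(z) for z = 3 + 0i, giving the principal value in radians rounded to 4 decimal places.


Step 1: z = 3 + 0i
Step 2: arg(z) = atan2(0, 3)
Step 3: arg(z) = 0.0

0.0


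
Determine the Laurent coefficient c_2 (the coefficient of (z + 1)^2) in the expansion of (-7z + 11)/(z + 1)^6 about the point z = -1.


Step 1: Write the numerator in powers of (z + 1): -7z + 11 = -7(z + 1) + (-7*(-1) + 11) = -7(z + 1) + 18
Step 2: Divide by (z + 1)^6: f(z) = 18(z + 1)^(-6) - 7(z + 1)^(-5)
Step 3: This finite sum is the Laurent series of f about z = -1.
Step 4: Only the powers -6 and -5 appear, so the coefficient of (z + 1)^2 = 0

0


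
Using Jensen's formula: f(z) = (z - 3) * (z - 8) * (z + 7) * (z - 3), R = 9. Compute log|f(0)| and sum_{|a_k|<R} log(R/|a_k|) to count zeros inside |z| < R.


Jensen's formula: (1/2pi)*integral log|f(Re^it)|dt = log|f(0)| + sum_{|a_k|<R} log(R/|a_k|)
Step 1: f(0) = (-3) * (-8) * 7 * (-3) = -504
Step 2: log|f(0)| = log|3| + log|8| + log|-7| + log|3| = 6.2226
Step 3: Zeros inside |z| < 9: 3, 8, -7, 3
Step 4: Jensen sum = log(9/3) + log(9/8) + log(9/7) + log(9/3) = 2.5663
Step 5: n(R) = number of terms in the Jensen sum = count of zeros inside |z| < 9 = 4

4


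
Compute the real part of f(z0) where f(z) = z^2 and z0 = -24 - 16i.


Step 1: z0 = -24 - 16i
Step 2: z0^2 = (-24)^2 - (-16)^2 + 768i
Step 3: real part = 576 - 256 = 320

320


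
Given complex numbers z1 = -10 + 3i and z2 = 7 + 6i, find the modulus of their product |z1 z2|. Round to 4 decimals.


Step 1: |z1| = sqrt((-10)^2 + 3^2) = sqrt(109)
Step 2: |z2| = sqrt(7^2 + 6^2) = sqrt(85)
Step 3: |z1*z2| = |z1|*|z2| = sqrt(109) * sqrt(85) = sqrt(109 * 85) = sqrt(9265)
Step 4: = 96.2549

96.2549


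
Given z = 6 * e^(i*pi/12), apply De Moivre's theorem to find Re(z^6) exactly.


Step 1: By De Moivre's theorem, z^6 = 6^6 * e^(i*6*pi/12) = 46656 * (cos(pi/2) + i*sin(pi/2))
Step 2: |z|^6 = 6^6 = 46656
Step 3: The angle pi/2 already lies in [0, 2*pi)
Step 4: cos(pi/2) = 0
Step 5: Re(z^6) = 46656 * 0 = 0

0


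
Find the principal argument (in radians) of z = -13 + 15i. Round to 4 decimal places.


Step 1: z = -13 + 15i
Step 2: arg(z) = atan2(15, -13)
Step 3: arg(z) = 2.2849

2.2849


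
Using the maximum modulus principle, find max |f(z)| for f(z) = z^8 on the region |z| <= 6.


Step 1: On |z| = 6, |f(z)| = |z|^8 = 6^8
Step 2: By maximum modulus principle, maximum is on boundary.
Step 3: Maximum = 1679616 = 1679616

1679616


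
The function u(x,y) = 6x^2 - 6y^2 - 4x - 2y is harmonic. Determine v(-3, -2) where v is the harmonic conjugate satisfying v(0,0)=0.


Step 1: v_x = -u_y = 12y + 2
Step 2: v_y = u_x = 12x - 4
Step 3: v = 12xy + 2x - 4y + C
Step 4: v(0,0) = 0 => C = 0
Step 5: v(-3, -2) = 74

74


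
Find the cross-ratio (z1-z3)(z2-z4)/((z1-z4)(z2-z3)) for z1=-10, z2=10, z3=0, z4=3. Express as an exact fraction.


Step 1: (z1-z3)(z2-z4) = (-10) * 7 = -70
Step 2: (z1-z4)(z2-z3) = (-13) * 10 = -130
Step 3: Cross-ratio = 70/130 = 7/13

7/13


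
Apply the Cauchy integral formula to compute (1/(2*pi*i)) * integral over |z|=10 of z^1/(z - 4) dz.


Step 1: f(z) = z^1, a = 4 is inside |z| = 10
Step 2: By Cauchy integral formula: (1/(2pi*i)) * integral = f(a)
Step 3: f(4) = 4^1 = 4

4


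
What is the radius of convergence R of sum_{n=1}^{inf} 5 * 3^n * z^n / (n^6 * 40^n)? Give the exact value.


Step 1: General term a_n = 5 * 3^n / (n^6 * 40^n)
Step 2: By the root test, |a_n|^(1/n) = 5^(1/n) * 3 / (n^(6/n) * 40) -> 3/40 as n -> infinity (since 5^(1/n) -> 1 and n^(6/n) -> 1)
Step 3: R = 1/lim|a_n|^(1/n) = 40/3

40/3


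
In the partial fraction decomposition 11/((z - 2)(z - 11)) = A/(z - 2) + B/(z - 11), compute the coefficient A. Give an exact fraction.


Step 1: Multiply both sides by (z - 2) and set z = 2
Step 2: A = 11 / (2 - 11)
Step 3: A = 11 / (-9)
Step 4: A = -11/9

-11/9


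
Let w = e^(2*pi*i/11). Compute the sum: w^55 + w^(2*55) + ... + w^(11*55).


Step 1: The sum sum_{j=1}^{n} w^(k*j) equals n if n | k, else 0.
Step 2: Here n = 11, k = 55
Step 3: Does n divide k? 11 | 55 -> True
Step 4: Sum = 11

11


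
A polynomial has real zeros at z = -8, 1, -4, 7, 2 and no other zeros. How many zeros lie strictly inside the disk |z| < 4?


Step 1: Check each root:
  z = -8: |-8| = 8 >= 4
  z = 1: |1| = 1 < 4
  z = -4: |-4| = 4 >= 4
  z = 7: |7| = 7 >= 4
  z = 2: |2| = 2 < 4
Step 2: Count = 2

2


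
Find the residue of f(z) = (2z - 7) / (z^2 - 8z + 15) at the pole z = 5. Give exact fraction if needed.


Step 1: Q(z) = z^2 - 8z + 15 = (z - 5)(z - 3)
Step 2: Q'(z) = 2z - 8
Step 3: Q'(5) = 2, P(5) = 3
Step 4: Res = P(5)/Q'(5) = 3/2 = 3/2

3/2


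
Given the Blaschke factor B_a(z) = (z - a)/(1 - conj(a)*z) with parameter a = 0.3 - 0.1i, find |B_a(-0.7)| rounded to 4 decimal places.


Step 1: Numerator z0 - a = -0.7 - (0.3 - 0.1i) = -1 + 0.1i
Step 2: Denominator 1 - conj(a)*z0 = 1 - (0.3 + 0.1i)*(-0.7) = 1.21 + 0.07i
Step 3: |z0 - a|^2 = (-1)^2 + 0.1^2 = 1.01; |1 - conj(a)*z0|^2 = 1.21^2 + 0.07^2 = 1.469
Step 4: |B_a(-0.7)| = sqrt(1.01 / 1.469) = sqrt(0.687543)
Step 5: = 0.8292

0.8292


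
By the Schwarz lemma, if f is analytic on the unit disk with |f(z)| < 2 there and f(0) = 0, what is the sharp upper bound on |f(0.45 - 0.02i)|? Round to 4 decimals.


Step 1: g = f/2 maps D -> D with g(0) = 0, so by the Schwarz lemma |g(z)| <= |z|, i.e. |f(z)| <= 2|z|; this is sharp (f(z) = 2z).
Step 2: |z0|^2 = 0.45^2 + (-0.02)^2 = 0.2029
Step 3: |z0| = sqrt(0.2029) = 0.450444
Step 4: Best bound = 2 * |z0| = 2 * 0.450444 = 0.9009

0.9009


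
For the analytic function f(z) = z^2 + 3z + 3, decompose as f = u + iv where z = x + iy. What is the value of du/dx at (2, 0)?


Step 1: f(z) = (x+iy)^2 + 3(x+iy) + 3
Step 2: u = (x^2 - y^2) + 3x + 3
Step 3: u_x = 2x + 3
Step 4: At (2, 0): u_x = 4 + 3 = 7

7


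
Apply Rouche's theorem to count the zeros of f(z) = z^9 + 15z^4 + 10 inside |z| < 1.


Step 1: On |z| = 1 the three terms have sizes |z^9| = 1^9 = 1, |15z^4| = 15*1^4 = 15, |10| = 10
Step 2: The dominant term is g(z) = 15z^4; let h(z) = z^9 + 10 so f = g + h
Step 3: On |z| = 1: |g| = 15 and |h| <= 1 + 10 = 11
Step 4: Since 15 > 11, |h| < |g| on |z| = 1, so by Rouche f has the same number of zeros as g inside |z| < 1
Step 5: g(z) = 15z^4 has 4 zeros (at the origin, multiplicity 4) inside |z| < 1. Answer = 4

4


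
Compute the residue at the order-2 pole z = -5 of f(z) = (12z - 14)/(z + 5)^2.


Step 1: Pole of order 2 at z = -5
Step 2: Res = lim d/dz [(z + 5)^2 * f(z)] as z -> -5
Step 3: (z + 5)^2 * f(z) = 12z - 14
Step 4: d/dz[12z - 14] = 12

12


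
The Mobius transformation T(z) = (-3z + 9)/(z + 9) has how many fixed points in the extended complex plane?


Step 1: Fixed points satisfy T(z) = z
Step 2: z^2 + 12z - 9 = 0
Step 3: Discriminant = 12^2 - 4*1*(-9) = 180
Step 4: Number of fixed points = 2

2


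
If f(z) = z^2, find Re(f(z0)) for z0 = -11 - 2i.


Step 1: z0 = -11 - 2i
Step 2: z0^2 = (-11)^2 - (-2)^2 + 44i
Step 3: real part = 121 - 4 = 117

117


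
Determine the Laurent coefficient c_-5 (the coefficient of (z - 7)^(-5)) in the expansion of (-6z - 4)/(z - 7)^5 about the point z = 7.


Step 1: Write the numerator in powers of (z - 7): -6z - 4 = -6(z - 7) + (-6*7 - 4) = -6(z - 7) - 46
Step 2: Divide by (z - 7)^5: f(z) = -46(z - 7)^(-5) - 6(z - 7)^(-4)
Step 3: This finite sum is the Laurent series of f about z = 7.
Step 4: Coefficient of (z - 7)^(-5) = -6*7 - 4 = -46

-46


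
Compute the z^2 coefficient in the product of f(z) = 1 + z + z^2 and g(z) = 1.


Step 1: z^2 term in f*g comes from: (1)*(0) + (z)*(0) + (z^2)*(1)
Step 2: = 0 + 0 + 1
Step 3: = 1

1


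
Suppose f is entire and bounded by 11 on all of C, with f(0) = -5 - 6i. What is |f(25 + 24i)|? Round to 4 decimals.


Step 1: By Liouville's theorem, a bounded entire function is constant.
Step 2: f(z) = f(0) = -5 - 6i for all z.
Step 3: |f(w)| = |-5 - 6i| = sqrt(25 + 36)
Step 4: = 7.8102

7.8102


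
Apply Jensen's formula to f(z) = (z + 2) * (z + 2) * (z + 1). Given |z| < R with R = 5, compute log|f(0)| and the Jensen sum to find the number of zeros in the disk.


Jensen's formula: (1/2pi)*integral log|f(Re^it)|dt = log|f(0)| + sum_{|a_k|<R} log(R/|a_k|)
Step 1: f(0) = 2 * 2 * 1 = 4
Step 2: log|f(0)| = log|-2| + log|-2| + log|-1| = 1.3863
Step 3: Zeros inside |z| < 5: -2, -2, -1
Step 4: Jensen sum = log(5/2) + log(5/2) + log(5/1) = 3.442
Step 5: n(R) = number of terms in the Jensen sum = count of zeros inside |z| < 5 = 3

3


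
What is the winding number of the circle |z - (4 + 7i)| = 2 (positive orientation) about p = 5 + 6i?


Step 1: Center c = (4, 7), radius = 2
Step 2: |p - c|^2 = 1^2 + (-1)^2 = 2
Step 3: r^2 = 4
Step 4: |p-c| < r so winding number = 1

1


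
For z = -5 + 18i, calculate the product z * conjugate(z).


Step 1: conj(z) = -5 - 18i
Step 2: z * conj(z) = (-5)^2 + 18^2
Step 3: = 25 + 324 = 349

349


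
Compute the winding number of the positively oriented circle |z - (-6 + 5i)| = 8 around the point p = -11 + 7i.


Step 1: Center c = (-6, 5), radius = 8
Step 2: |p - c|^2 = (-5)^2 + 2^2 = 29
Step 3: r^2 = 64
Step 4: |p-c| < r so winding number = 1

1


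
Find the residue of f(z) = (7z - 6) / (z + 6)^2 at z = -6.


Step 1: Pole of order 2 at z = -6
Step 2: Res = lim d/dz [(z + 6)^2 * f(z)] as z -> -6
Step 3: (z + 6)^2 * f(z) = 7z - 6
Step 4: d/dz[7z - 6] = 7

7


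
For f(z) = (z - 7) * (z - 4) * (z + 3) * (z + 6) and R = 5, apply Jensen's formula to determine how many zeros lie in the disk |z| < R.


Jensen's formula: (1/2pi)*integral log|f(Re^it)|dt = log|f(0)| + sum_{|a_k|<R} log(R/|a_k|)
Step 1: f(0) = (-7) * (-4) * 3 * 6 = 504
Step 2: log|f(0)| = log|7| + log|4| + log|-3| + log|-6| = 6.2226
Step 3: Zeros inside |z| < 5: 4, -3
Step 4: Jensen sum = log(5/4) + log(5/3) = 0.734
Step 5: n(R) = number of terms in the Jensen sum = count of zeros inside |z| < 5 = 2

2


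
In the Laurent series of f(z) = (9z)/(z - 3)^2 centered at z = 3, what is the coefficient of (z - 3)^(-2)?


Step 1: Write the numerator in powers of (z - 3): 9z = 9(z - 3) + (9*3 + 0) = 9(z - 3) + 27
Step 2: Divide by (z - 3)^2: f(z) = 27(z - 3)^(-2) + 9(z - 3)^(-1)
Step 3: This finite sum is the Laurent series of f about z = 3.
Step 4: Coefficient of (z - 3)^(-2) = 9*3 + 0 = 27

27


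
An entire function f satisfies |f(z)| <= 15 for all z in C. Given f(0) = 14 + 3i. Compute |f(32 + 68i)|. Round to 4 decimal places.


Step 1: By Liouville's theorem, a bounded entire function is constant.
Step 2: f(z) = f(0) = 14 + 3i for all z.
Step 3: |f(w)| = |14 + 3i| = sqrt(196 + 9)
Step 4: = 14.3178

14.3178


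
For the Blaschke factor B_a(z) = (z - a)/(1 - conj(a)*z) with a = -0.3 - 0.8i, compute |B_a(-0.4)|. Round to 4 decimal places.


Step 1: Numerator z0 - a = -0.4 - (-0.3 - 0.8i) = -0.1 + 0.8i
Step 2: Denominator 1 - conj(a)*z0 = 1 - (-0.3 + 0.8i)*(-0.4) = 0.88 + 0.32i
Step 3: |z0 - a|^2 = (-0.1)^2 + 0.8^2 = 0.65; |1 - conj(a)*z0|^2 = 0.88^2 + 0.32^2 = 0.8768
Step 4: |B_a(-0.4)| = sqrt(0.65 / 0.8768) = sqrt(0.741332)
Step 5: = 0.861

0.861


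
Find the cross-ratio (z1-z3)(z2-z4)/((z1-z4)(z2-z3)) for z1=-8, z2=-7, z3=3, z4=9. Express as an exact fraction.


Step 1: (z1-z3)(z2-z4) = (-11) * (-16) = 176
Step 2: (z1-z4)(z2-z3) = (-17) * (-10) = 170
Step 3: Cross-ratio = 176/170 = 88/85

88/85


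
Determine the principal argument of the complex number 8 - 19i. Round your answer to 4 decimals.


Step 1: z = 8 - 19i
Step 2: arg(z) = atan2(-19, 8)
Step 3: arg(z) = -1.1723

-1.1723


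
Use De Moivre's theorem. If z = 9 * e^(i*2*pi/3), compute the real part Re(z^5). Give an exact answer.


Step 1: By De Moivre's theorem, z^5 = 9^5 * e^(i*5*2*pi/3) = 59049 * (cos(10*pi/3) + i*sin(10*pi/3))
Step 2: |z|^5 = 9^5 = 59049
Step 3: Reduce the angle mod 2*pi: 10*pi/3 - 2*pi = 4*pi/3
Step 4: cos(4*pi/3) = -1/2
Step 5: Re(z^5) = 59049 * (-1/2) = -59049/2

-59049/2


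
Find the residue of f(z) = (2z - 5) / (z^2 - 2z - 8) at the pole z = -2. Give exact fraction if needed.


Step 1: Q(z) = z^2 - 2z - 8 = (z + 2)(z - 4)
Step 2: Q'(z) = 2z - 2
Step 3: Q'(-2) = -6, P(-2) = -9
Step 4: Res = P(-2)/Q'(-2) = -9/(-6) = 3/2

3/2


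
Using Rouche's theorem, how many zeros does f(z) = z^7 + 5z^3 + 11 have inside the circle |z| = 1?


Step 1: On |z| = 1 the three terms have sizes |z^7| = 1^7 = 1, |5z^3| = 5*1^3 = 5, |11| = 11
Step 2: The dominant term is g(z) = 11; let h(z) = z^7 + 5z^3 so f = g + h
Step 3: On |z| = 1: |g| = 11 and |h| <= 1 + 5 = 6
Step 4: Since 11 > 6, |h| < |g| on |z| = 1, so by Rouche f has the same number of zeros as g inside |z| < 1
Step 5: g(z) = 11 is a nonzero constant with no zeros inside |z| < 1. Answer = 0

0


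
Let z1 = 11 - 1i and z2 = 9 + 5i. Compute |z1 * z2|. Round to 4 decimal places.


Step 1: |z1| = sqrt(11^2 + (-1)^2) = sqrt(122)
Step 2: |z2| = sqrt(9^2 + 5^2) = sqrt(106)
Step 3: |z1*z2| = |z1|*|z2| = sqrt(122) * sqrt(106) = sqrt(122 * 106) = sqrt(12932)
Step 4: = 113.719

113.719


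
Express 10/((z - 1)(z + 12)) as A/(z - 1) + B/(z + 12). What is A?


Step 1: Multiply both sides by (z - 1) and set z = 1
Step 2: A = 10 / (1 + 12)
Step 3: A = 10 / 13
Step 4: A = 10/13

10/13


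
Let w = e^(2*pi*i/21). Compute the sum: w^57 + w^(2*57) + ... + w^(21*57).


Step 1: The sum sum_{j=1}^{n} w^(k*j) equals n if n | k, else 0.
Step 2: Here n = 21, k = 57
Step 3: Does n divide k? 21 | 57 -> False
Step 4: Sum = 0

0


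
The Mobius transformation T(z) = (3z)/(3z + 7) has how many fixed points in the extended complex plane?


Step 1: Fixed points satisfy T(z) = z
Step 2: 3z^2 + 4z = 0
Step 3: Discriminant = 4^2 - 4*3*0 = 16
Step 4: Number of fixed points = 2

2


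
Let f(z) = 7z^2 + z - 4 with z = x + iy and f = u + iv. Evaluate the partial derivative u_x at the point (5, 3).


Step 1: f(z) = 7(x+iy)^2 + (x+iy) - 4
Step 2: u = 7(x^2 - y^2) + x - 4
Step 3: u_x = 14x + 1
Step 4: At (5, 3): u_x = 70 + 1 = 71

71


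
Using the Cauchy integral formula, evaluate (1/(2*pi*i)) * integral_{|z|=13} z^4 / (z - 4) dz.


Step 1: f(z) = z^4, a = 4 is inside |z| = 13
Step 2: By Cauchy integral formula: (1/(2pi*i)) * integral = f(a)
Step 3: f(4) = 4^4 = 256

256


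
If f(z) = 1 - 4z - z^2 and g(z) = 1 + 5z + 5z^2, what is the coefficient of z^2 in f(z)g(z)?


Step 1: z^2 term in f*g comes from: (1)*(5z^2) + (-4z)*(5z) + (-z^2)*(1)
Step 2: = 5 - 20 - 1
Step 3: = -16

-16


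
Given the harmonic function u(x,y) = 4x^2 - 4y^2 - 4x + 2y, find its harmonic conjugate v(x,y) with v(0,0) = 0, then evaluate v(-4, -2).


Step 1: v_x = -u_y = 8y - 2
Step 2: v_y = u_x = 8x - 4
Step 3: v = 8xy - 2x - 4y + C
Step 4: v(0,0) = 0 => C = 0
Step 5: v(-4, -2) = 80

80


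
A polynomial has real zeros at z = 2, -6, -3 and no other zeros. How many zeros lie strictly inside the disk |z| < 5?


Step 1: Check each root:
  z = 2: |2| = 2 < 5
  z = -6: |-6| = 6 >= 5
  z = -3: |-3| = 3 < 5
Step 2: Count = 2

2


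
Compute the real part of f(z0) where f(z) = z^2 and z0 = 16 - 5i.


Step 1: z0 = 16 - 5i
Step 2: z0^2 = 16^2 - (-5)^2 - 160i
Step 3: real part = 256 - 25 = 231

231


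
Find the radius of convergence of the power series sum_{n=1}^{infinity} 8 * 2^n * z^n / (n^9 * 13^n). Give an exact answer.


Step 1: General term a_n = 8 * 2^n / (n^9 * 13^n)
Step 2: By the root test, |a_n|^(1/n) = 8^(1/n) * 2 / (n^(9/n) * 13) -> 2/13 as n -> infinity (since 8^(1/n) -> 1 and n^(9/n) -> 1)
Step 3: R = 1/lim|a_n|^(1/n) = 13/2

13/2


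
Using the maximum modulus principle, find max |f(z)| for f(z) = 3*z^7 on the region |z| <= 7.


Step 1: On |z| = 7, |f(z)| = 3 * |z|^7 = 3 * 7^7
Step 2: By maximum modulus principle, maximum is on boundary.
Step 3: Maximum = 3 * 823543 = 2470629

2470629


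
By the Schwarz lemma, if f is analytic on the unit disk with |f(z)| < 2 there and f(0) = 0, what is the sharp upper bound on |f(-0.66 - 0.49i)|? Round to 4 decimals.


Step 1: g = f/2 maps D -> D with g(0) = 0, so by the Schwarz lemma |g(z)| <= |z|, i.e. |f(z)| <= 2|z|; this is sharp (f(z) = 2z).
Step 2: |z0|^2 = (-0.66)^2 + (-0.49)^2 = 0.6757
Step 3: |z0| = sqrt(0.6757) = 0.82201
Step 4: Best bound = 2 * |z0| = 2 * 0.82201 = 1.644

1.644


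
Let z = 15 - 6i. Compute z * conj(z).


Step 1: conj(z) = 15 + 6i
Step 2: z * conj(z) = 15^2 + (-6)^2
Step 3: = 225 + 36 = 261

261


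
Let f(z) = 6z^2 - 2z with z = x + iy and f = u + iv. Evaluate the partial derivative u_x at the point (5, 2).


Step 1: f(z) = 6(x+iy)^2 - 2(x+iy) + 0
Step 2: u = 6(x^2 - y^2) - 2x + 0
Step 3: u_x = 12x - 2
Step 4: At (5, 2): u_x = 60 - 2 = 58

58


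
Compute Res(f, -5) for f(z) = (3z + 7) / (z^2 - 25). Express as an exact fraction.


Step 1: Q(z) = z^2 - 25 = (z + 5)(z - 5)
Step 2: Q'(z) = 2z
Step 3: Q'(-5) = -10, P(-5) = -8
Step 4: Res = P(-5)/Q'(-5) = -8/(-10) = 4/5

4/5


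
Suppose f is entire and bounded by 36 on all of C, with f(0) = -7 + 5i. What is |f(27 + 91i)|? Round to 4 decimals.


Step 1: By Liouville's theorem, a bounded entire function is constant.
Step 2: f(z) = f(0) = -7 + 5i for all z.
Step 3: |f(w)| = |-7 + 5i| = sqrt(49 + 25)
Step 4: = 8.6023

8.6023


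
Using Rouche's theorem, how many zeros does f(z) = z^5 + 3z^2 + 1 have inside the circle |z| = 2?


Step 1: On |z| = 2 the three terms have sizes |z^5| = 2^5 = 32, |3z^2| = 3*2^2 = 12, |1| = 1
Step 2: The dominant term is g(z) = z^5; let h(z) = 3z^2 + 1 so f = g + h
Step 3: On |z| = 2: |g| = 32 and |h| <= 12 + 1 = 13
Step 4: Since 32 > 13, |h| < |g| on |z| = 2, so by Rouche f has the same number of zeros as g inside |z| < 2
Step 5: g(z) = z^5 has 5 zeros (all at the origin) inside |z| < 2. Answer = 5

5


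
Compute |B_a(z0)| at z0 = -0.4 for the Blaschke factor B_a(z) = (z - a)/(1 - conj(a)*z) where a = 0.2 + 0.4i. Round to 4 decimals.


Step 1: Numerator z0 - a = -0.4 - (0.2 + 0.4i) = -0.6 - 0.4i
Step 2: Denominator 1 - conj(a)*z0 = 1 - (0.2 - 0.4i)*(-0.4) = 1.08 - 0.16i
Step 3: |z0 - a|^2 = (-0.6)^2 + (-0.4)^2 = 0.52; |1 - conj(a)*z0|^2 = 1.08^2 + (-0.16)^2 = 1.192
Step 4: |B_a(-0.4)| = sqrt(0.52 / 1.192) = sqrt(0.436242)
Step 5: = 0.6605

0.6605


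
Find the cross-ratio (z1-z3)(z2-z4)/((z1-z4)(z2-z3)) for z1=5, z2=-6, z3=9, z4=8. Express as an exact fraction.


Step 1: (z1-z3)(z2-z4) = (-4) * (-14) = 56
Step 2: (z1-z4)(z2-z3) = (-3) * (-15) = 45
Step 3: Cross-ratio = 56/45 = 56/45

56/45


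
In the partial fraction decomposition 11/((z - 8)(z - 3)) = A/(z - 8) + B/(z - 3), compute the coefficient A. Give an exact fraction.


Step 1: Multiply both sides by (z - 8) and set z = 8
Step 2: A = 11 / (8 - 3)
Step 3: A = 11 / 5
Step 4: A = 11/5

11/5


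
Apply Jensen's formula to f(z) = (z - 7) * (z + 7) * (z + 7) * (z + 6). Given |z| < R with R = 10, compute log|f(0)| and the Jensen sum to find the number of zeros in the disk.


Jensen's formula: (1/2pi)*integral log|f(Re^it)|dt = log|f(0)| + sum_{|a_k|<R} log(R/|a_k|)
Step 1: f(0) = (-7) * 7 * 7 * 6 = -2058
Step 2: log|f(0)| = log|7| + log|-7| + log|-7| + log|-6| = 7.6295
Step 3: Zeros inside |z| < 10: 7, -7, -7, -6
Step 4: Jensen sum = log(10/7) + log(10/7) + log(10/7) + log(10/6) = 1.5809
Step 5: n(R) = number of terms in the Jensen sum = count of zeros inside |z| < 10 = 4

4


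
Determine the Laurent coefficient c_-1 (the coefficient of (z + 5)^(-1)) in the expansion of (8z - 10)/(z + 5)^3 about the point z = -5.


Step 1: Write the numerator in powers of (z + 5): 8z - 10 = 8(z + 5) + (8*(-5) - 10) = 8(z + 5) - 50
Step 2: Divide by (z + 5)^3: f(z) = -50(z + 5)^(-3) + 8(z + 5)^(-2)
Step 3: This finite sum is the Laurent series of f about z = -5.
Step 4: Only the powers -3 and -2 appear, so the coefficient of (z + 5)^(-1) = 0

0


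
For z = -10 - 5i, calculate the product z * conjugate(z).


Step 1: conj(z) = -10 + 5i
Step 2: z * conj(z) = (-10)^2 + (-5)^2
Step 3: = 100 + 25 = 125

125


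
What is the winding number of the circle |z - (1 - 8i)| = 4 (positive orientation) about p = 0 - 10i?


Step 1: Center c = (1, -8), radius = 4
Step 2: |p - c|^2 = (-1)^2 + (-2)^2 = 5
Step 3: r^2 = 16
Step 4: |p-c| < r so winding number = 1

1


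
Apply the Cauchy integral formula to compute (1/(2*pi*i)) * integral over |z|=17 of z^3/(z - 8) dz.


Step 1: f(z) = z^3, a = 8 is inside |z| = 17
Step 2: By Cauchy integral formula: (1/(2pi*i)) * integral = f(a)
Step 3: f(8) = 8^3 = 512

512
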